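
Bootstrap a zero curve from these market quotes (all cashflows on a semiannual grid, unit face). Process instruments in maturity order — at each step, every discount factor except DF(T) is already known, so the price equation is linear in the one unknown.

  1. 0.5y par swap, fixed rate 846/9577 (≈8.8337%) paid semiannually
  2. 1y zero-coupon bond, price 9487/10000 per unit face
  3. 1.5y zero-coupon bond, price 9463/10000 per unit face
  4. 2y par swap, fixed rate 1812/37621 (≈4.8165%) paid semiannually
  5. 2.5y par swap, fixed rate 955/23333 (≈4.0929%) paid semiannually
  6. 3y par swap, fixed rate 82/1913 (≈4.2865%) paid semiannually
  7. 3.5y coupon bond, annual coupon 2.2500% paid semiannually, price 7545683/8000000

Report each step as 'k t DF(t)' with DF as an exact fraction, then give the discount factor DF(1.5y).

1 1/2 9577/10000
2 1 9487/10000
3 3/2 9463/10000
4 2 4547/5000
5 5/2 1809/2000
6 3 8811/10000
7 7/2 871/1000
DF(1.5y) = 9463/10000 ≈ 0.946300

step 1 [0.5y] swap r/2=423/9577: DF=(1 − 423/9577·(0))/(1+423/9577) = 9577/10000 ≈ 0.957700
step 2 [1y] zero: DF = P = 9487/10000 ≈ 0.948700
step 3 [1.5y] zero: DF = P = 9463/10000 ≈ 0.946300
step 4 [2y] swap r/2=906/37621: DF=(1 − 906/37621·(0.957700+0.948700+0.946300))/(1+906/37621) = 4547/5000 ≈ 0.909400
step 5 [2.5y] swap r/2=955/46666: DF=(1 − 955/46666·(0.957700+0.948700+0.946300+0.909400))/(1+955/46666) = 1809/2000 ≈ 0.904500
step 6 [3y] swap r/2=41/1913: DF=(1 − 41/1913·(0.957700+0.948700+0.946300+0.909400+0.904500))/(1+41/1913) = 8811/10000 ≈ 0.881100
step 7 [3.5y] bond c/2=9/800: DF=(7545683/8000000 − 9/800·(0.957700+0.948700+0.946300+0.909400+0.904500+0.881100))/(1+9/800) = 871/1000 ≈ 0.871000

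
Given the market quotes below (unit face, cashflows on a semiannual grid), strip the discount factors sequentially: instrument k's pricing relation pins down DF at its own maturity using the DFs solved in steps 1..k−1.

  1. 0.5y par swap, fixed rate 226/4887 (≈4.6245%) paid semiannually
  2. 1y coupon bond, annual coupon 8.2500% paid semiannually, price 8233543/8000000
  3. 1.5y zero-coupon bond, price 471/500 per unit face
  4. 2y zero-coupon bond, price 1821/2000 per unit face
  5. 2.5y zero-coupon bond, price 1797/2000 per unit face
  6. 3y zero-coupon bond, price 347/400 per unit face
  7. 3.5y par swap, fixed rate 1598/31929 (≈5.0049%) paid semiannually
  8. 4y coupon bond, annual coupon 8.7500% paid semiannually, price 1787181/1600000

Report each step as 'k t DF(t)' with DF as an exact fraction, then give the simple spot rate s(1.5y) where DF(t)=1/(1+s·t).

1 1/2 4887/5000
2 1 9497/10000
3 3/2 471/500
4 2 1821/2000
5 5/2 1797/2000
6 3 347/400
7 7/2 4201/5000
8 4 321/400
s(1.5y) = (1/(471/500) − 1)/(3/2) = 58/1413 ≈ 4.1047%

step 1 [0.5y] swap r/2=113/4887: DF=(1 − 113/4887·(0))/(1+113/4887) = 4887/5000 ≈ 0.977400
step 2 [1y] bond c/2=33/800: DF=(8233543/8000000 − 33/800·(0.977400))/(1+33/800) = 9497/10000 ≈ 0.949700
step 3 [1.5y] zero: DF = P = 471/500 ≈ 0.942000
step 4 [2y] zero: DF = P = 1821/2000 ≈ 0.910500
step 5 [2.5y] zero: DF = P = 1797/2000 ≈ 0.898500
step 6 [3y] zero: DF = P = 347/400 ≈ 0.867500
step 7 [3.5y] swap r/2=799/31929: DF=(1 − 799/31929·(0.977400+0.949700+0.942000+0.910500+0.898500+0.867500))/(1+799/31929) = 4201/5000 ≈ 0.840200
step 8 [4y] bond c/2=7/160: DF=(1787181/1600000 − 7/160·(0.977400+0.949700+0.942000+0.910500+0.898500+0.867500+0.840200))/(1+7/160) = 321/400 ≈ 0.802500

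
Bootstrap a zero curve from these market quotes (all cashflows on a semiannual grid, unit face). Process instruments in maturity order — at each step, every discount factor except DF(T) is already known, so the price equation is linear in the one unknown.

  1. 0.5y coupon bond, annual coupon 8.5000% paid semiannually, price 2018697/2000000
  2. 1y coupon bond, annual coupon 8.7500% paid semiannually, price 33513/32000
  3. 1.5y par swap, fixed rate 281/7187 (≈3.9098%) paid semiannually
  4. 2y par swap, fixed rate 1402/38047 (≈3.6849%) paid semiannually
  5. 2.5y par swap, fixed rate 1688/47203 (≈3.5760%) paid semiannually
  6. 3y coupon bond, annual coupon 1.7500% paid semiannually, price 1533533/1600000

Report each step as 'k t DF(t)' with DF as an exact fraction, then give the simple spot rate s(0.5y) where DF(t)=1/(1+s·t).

step 1 [0.5y] bond c/2=17/400: DF=(2018697/2000000 − 17/400·(0))/(1+17/400) = 4841/5000 ≈ 0.968200
step 2 [1y] bond c/2=7/160: DF=(33513/32000 − 7/160·(0.968200))/(1+7/160) = 2407/2500 ≈ 0.962800
step 3 [1.5y] swap r/2=281/14374: DF=(1 − 281/14374·(0.968200+0.962800))/(1+281/14374) = 4719/5000 ≈ 0.943800
step 4 [2y] swap r/2=701/38047: DF=(1 − 701/38047·(0.968200+0.962800+0.943800))/(1+701/38047) = 9299/10000 ≈ 0.929900
step 5 [2.5y] swap r/2=844/47203: DF=(1 − 844/47203·(0.968200+0.962800+0.943800+0.929900))/(1+844/47203) = 2289/2500 ≈ 0.915600
step 6 [3y] bond c/2=7/800: DF=(1533533/1600000 − 7/800·(0.968200+0.962800+0.943800+0.929900+0.915600))/(1+7/800) = 2273/2500 ≈ 0.909200

1 1/2 4841/5000
2 1 2407/2500
3 3/2 4719/5000
4 2 9299/10000
5 5/2 2289/2500
6 3 2273/2500
s(0.5y) = (1/(4841/5000) − 1)/(1/2) = 318/4841 ≈ 6.5689%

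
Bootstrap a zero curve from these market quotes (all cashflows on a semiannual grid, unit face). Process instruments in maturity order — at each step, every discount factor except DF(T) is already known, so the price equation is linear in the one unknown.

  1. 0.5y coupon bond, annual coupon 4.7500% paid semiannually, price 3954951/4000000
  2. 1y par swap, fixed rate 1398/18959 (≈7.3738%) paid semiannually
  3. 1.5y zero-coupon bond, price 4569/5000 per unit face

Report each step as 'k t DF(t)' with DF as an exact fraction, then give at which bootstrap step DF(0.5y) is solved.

1 1/2 4829/5000
2 1 9301/10000
3 3/2 4569/5000
DF(0.5y) is solved at step 1

step 1 [0.5y] bond c/2=19/800: DF=(3954951/4000000 − 19/800·(0))/(1+19/800) = 4829/5000 ≈ 0.965800
step 2 [1y] swap r/2=699/18959: DF=(1 − 699/18959·(0.965800))/(1+699/18959) = 9301/10000 ≈ 0.930100
step 3 [1.5y] zero: DF = P = 4569/5000 ≈ 0.913800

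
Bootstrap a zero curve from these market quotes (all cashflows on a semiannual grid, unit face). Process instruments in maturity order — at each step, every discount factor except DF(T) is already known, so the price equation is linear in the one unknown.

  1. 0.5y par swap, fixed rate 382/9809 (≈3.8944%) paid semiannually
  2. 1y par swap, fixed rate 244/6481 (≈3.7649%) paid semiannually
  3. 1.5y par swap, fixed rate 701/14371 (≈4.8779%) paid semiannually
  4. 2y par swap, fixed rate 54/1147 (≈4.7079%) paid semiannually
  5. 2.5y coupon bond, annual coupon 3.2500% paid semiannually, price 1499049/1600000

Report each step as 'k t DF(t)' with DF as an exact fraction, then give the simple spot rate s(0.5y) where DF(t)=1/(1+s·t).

step 1 [0.5y] swap r/2=191/9809: DF=(1 − 191/9809·(0))/(1+191/9809) = 9809/10000 ≈ 0.980900
step 2 [1y] swap r/2=122/6481: DF=(1 − 122/6481·(0.980900))/(1+122/6481) = 4817/5000 ≈ 0.963400
step 3 [1.5y] swap r/2=701/28742: DF=(1 − 701/28742·(0.980900+0.963400))/(1+701/28742) = 9299/10000 ≈ 0.929900
step 4 [2y] swap r/2=27/1147: DF=(1 − 27/1147·(0.980900+0.963400+0.929900))/(1+27/1147) = 9109/10000 ≈ 0.910900
step 5 [2.5y] bond c/2=13/800: DF=(1499049/1600000 − 13/800·(0.980900+0.963400+0.929900+0.910900))/(1+13/800) = 4307/5000 ≈ 0.861400

1 1/2 9809/10000
2 1 4817/5000
3 3/2 9299/10000
4 2 9109/10000
5 5/2 4307/5000
s(0.5y) = (1/(9809/10000) − 1)/(1/2) = 382/9809 ≈ 3.8944%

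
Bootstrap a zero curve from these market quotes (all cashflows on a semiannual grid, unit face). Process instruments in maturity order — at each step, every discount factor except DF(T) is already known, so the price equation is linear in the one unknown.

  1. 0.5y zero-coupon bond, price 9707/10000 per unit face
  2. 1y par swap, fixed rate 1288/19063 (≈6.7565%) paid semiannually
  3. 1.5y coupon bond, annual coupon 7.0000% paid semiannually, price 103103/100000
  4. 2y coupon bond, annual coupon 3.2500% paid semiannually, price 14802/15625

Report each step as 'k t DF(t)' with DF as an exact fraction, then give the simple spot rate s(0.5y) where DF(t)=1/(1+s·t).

step 1 [0.5y] zero: DF = P = 9707/10000 ≈ 0.970700
step 2 [1y] swap r/2=644/19063: DF=(1 − 644/19063·(0.970700))/(1+644/19063) = 2339/2500 ≈ 0.935600
step 3 [1.5y] bond c/2=7/200: DF=(103103/100000 − 7/200·(0.970700+0.935600))/(1+7/200) = 9317/10000 ≈ 0.931700
step 4 [2y] bond c/2=13/800: DF=(14802/15625 − 13/800·(0.970700+0.935600+0.931700))/(1+13/800) = 2217/2500 ≈ 0.886800

1 1/2 9707/10000
2 1 2339/2500
3 3/2 9317/10000
4 2 2217/2500
s(0.5y) = (1/(9707/10000) − 1)/(1/2) = 586/9707 ≈ 6.0369%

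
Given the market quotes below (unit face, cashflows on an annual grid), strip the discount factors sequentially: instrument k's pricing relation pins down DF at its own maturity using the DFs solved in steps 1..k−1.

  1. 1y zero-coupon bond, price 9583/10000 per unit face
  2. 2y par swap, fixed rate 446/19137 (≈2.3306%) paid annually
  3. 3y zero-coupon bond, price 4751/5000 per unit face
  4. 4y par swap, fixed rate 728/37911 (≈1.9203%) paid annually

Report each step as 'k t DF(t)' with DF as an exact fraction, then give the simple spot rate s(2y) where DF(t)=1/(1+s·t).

1 1 9583/10000
2 2 4777/5000
3 3 4751/5000
4 4 1159/1250
s(2y) = (1/(4777/5000) − 1)/(2) = 223/9554 ≈ 2.3341%

step 1 [1y] zero: DF = P = 9583/10000 ≈ 0.958300
step 2 [2y] swap r/1=446/19137: DF=(1 − 446/19137·(0.958300))/(1+446/19137) = 4777/5000 ≈ 0.955400
step 3 [3y] zero: DF = P = 4751/5000 ≈ 0.950200
step 4 [4y] swap r/1=728/37911: DF=(1 − 728/37911·(0.958300+0.955400+0.950200))/(1+728/37911) = 1159/1250 ≈ 0.927200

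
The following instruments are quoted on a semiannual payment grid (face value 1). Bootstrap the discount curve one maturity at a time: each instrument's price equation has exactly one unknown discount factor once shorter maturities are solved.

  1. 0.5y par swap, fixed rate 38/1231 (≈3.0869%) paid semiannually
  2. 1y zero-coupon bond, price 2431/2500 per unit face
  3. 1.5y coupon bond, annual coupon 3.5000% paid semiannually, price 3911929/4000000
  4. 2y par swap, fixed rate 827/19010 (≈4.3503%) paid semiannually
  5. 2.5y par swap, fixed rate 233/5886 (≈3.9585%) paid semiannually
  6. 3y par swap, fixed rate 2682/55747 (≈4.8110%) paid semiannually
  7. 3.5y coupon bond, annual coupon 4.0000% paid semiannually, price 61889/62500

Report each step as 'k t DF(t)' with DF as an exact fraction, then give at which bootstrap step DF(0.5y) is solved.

step 1 [0.5y] swap r/2=19/1231: DF=(1 − 19/1231·(0))/(1+19/1231) = 1231/1250 ≈ 0.984800
step 2 [1y] zero: DF = P = 2431/2500 ≈ 0.972400
step 3 [1.5y] bond c/2=7/400: DF=(3911929/4000000 − 7/400·(0.984800+0.972400))/(1+7/400) = 371/400 ≈ 0.927500
step 4 [2y] swap r/2=827/38020: DF=(1 − 827/38020·(0.984800+0.972400+0.927500))/(1+827/38020) = 9173/10000 ≈ 0.917300
step 5 [2.5y] swap r/2=233/11772: DF=(1 − 233/11772·(0.984800+0.972400+0.927500+0.917300))/(1+233/11772) = 2267/2500 ≈ 0.906800
step 6 [3y] swap r/2=1341/55747: DF=(1 − 1341/55747·(0.984800+0.972400+0.927500+0.917300+0.906800))/(1+1341/55747) = 8659/10000 ≈ 0.865900
step 7 [3.5y] bond c/2=1/50: DF=(61889/62500 − 1/50·(0.984800+0.972400+0.927500+0.917300+0.906800+0.865900))/(1+1/50) = 1723/2000 ≈ 0.861500

1 1/2 1231/1250
2 1 2431/2500
3 3/2 371/400
4 2 9173/10000
5 5/2 2267/2500
6 3 8659/10000
7 7/2 1723/2000
DF(0.5y) is solved at step 1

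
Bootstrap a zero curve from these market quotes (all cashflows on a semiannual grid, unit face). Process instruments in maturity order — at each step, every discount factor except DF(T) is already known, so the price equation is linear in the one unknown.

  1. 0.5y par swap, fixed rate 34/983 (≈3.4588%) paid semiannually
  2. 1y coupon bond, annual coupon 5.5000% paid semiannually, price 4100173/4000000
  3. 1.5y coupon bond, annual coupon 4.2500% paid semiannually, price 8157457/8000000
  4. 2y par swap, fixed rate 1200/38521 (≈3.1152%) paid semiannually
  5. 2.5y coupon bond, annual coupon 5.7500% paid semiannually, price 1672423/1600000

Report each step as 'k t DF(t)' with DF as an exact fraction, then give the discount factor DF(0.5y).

1 1/2 983/1000
2 1 9713/10000
3 3/2 4789/5000
4 2 47/50
5 5/2 2271/2500
DF(0.5y) = 983/1000 ≈ 0.983000

step 1 [0.5y] swap r/2=17/983: DF=(1 − 17/983·(0))/(1+17/983) = 983/1000 ≈ 0.983000
step 2 [1y] bond c/2=11/400: DF=(4100173/4000000 − 11/400·(0.983000))/(1+11/400) = 9713/10000 ≈ 0.971300
step 3 [1.5y] bond c/2=17/800: DF=(8157457/8000000 − 17/800·(0.983000+0.971300))/(1+17/800) = 4789/5000 ≈ 0.957800
step 4 [2y] swap r/2=600/38521: DF=(1 − 600/38521·(0.983000+0.971300+0.957800))/(1+600/38521) = 47/50 ≈ 0.940000
step 5 [2.5y] bond c/2=23/800: DF=(1672423/1600000 − 23/800·(0.983000+0.971300+0.957800+0.940000))/(1+23/800) = 2271/2500 ≈ 0.908400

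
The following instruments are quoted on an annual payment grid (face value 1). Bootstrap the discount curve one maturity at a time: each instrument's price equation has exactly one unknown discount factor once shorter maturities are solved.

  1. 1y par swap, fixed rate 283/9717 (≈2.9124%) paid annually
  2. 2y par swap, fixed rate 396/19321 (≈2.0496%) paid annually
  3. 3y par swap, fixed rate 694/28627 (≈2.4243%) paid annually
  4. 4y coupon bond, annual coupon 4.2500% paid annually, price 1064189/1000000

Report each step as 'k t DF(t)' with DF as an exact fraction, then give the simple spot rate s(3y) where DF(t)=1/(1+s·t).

step 1 [1y] swap r/1=283/9717: DF=(1 − 283/9717·(0))/(1+283/9717) = 9717/10000 ≈ 0.971700
step 2 [2y] swap r/1=396/19321: DF=(1 − 396/19321·(0.971700))/(1+396/19321) = 2401/2500 ≈ 0.960400
step 3 [3y] swap r/1=694/28627: DF=(1 − 694/28627·(0.971700+0.960400))/(1+694/28627) = 4653/5000 ≈ 0.930600
step 4 [4y] bond c/1=17/400: DF=(1064189/1000000 − 17/400·(0.971700+0.960400+0.930600))/(1+17/400) = 9041/10000 ≈ 0.904100

1 1 9717/10000
2 2 2401/2500
3 3 4653/5000
4 4 9041/10000
s(3y) = (1/(4653/5000) − 1)/(3) = 347/13959 ≈ 2.4859%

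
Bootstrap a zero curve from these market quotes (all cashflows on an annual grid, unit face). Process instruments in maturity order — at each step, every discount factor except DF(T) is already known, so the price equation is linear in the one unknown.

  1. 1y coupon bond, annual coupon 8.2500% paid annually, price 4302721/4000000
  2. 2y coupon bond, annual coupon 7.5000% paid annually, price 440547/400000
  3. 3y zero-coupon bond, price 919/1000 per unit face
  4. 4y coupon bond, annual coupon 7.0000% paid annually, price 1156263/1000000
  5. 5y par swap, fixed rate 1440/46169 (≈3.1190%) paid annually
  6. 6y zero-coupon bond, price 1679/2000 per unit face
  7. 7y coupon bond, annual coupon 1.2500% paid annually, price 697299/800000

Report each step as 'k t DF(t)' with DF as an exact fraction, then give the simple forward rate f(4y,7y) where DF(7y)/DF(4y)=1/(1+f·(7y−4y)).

1 1 9937/10000
2 2 597/625
3 3 919/1000
4 4 893/1000
5 5 107/125
6 6 1679/2000
7 7 1587/2000
f(4y,7y) = ((893/1000)/(1587/2000) − 1)/(3) = 199/4761 ≈ 4.1798%

step 1 [1y] bond c/1=33/400: DF=(4302721/4000000 − 33/400·(0))/(1+33/400) = 9937/10000 ≈ 0.993700
step 2 [2y] bond c/1=3/40: DF=(440547/400000 − 3/40·(0.993700))/(1+3/40) = 597/625 ≈ 0.955200
step 3 [3y] zero: DF = P = 919/1000 ≈ 0.919000
step 4 [4y] bond c/1=7/100: DF=(1156263/1000000 − 7/100·(0.993700+0.955200+0.919000))/(1+7/100) = 893/1000 ≈ 0.893000
step 5 [5y] swap r/1=1440/46169: DF=(1 − 1440/46169·(0.993700+0.955200+0.919000+0.893000))/(1+1440/46169) = 107/125 ≈ 0.856000
step 6 [6y] zero: DF = P = 1679/2000 ≈ 0.839500
step 7 [7y] bond c/1=1/80: DF=(697299/800000 − 1/80·(0.993700+0.955200+0.919000+0.893000+0.856000+0.839500))/(1+1/80) = 1587/2000 ≈ 0.793500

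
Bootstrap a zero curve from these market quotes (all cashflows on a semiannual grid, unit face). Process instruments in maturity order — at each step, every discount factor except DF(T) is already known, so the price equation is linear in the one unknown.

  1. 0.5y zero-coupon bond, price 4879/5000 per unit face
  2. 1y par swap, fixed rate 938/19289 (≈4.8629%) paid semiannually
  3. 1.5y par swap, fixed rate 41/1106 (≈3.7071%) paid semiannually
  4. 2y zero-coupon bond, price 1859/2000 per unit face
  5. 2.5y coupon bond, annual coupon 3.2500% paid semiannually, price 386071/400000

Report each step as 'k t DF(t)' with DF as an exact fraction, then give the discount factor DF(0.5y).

1 1/2 4879/5000
2 1 9531/10000
3 3/2 9467/10000
4 2 1859/2000
5 5/2 8889/10000
DF(0.5y) = 4879/5000 ≈ 0.975800

step 1 [0.5y] zero: DF = P = 4879/5000 ≈ 0.975800
step 2 [1y] swap r/2=469/19289: DF=(1 − 469/19289·(0.975800))/(1+469/19289) = 9531/10000 ≈ 0.953100
step 3 [1.5y] swap r/2=41/2212: DF=(1 − 41/2212·(0.975800+0.953100))/(1+41/2212) = 9467/10000 ≈ 0.946700
step 4 [2y] zero: DF = P = 1859/2000 ≈ 0.929500
step 5 [2.5y] bond c/2=13/800: DF=(386071/400000 − 13/800·(0.975800+0.953100+0.946700+0.929500))/(1+13/800) = 8889/10000 ≈ 0.888900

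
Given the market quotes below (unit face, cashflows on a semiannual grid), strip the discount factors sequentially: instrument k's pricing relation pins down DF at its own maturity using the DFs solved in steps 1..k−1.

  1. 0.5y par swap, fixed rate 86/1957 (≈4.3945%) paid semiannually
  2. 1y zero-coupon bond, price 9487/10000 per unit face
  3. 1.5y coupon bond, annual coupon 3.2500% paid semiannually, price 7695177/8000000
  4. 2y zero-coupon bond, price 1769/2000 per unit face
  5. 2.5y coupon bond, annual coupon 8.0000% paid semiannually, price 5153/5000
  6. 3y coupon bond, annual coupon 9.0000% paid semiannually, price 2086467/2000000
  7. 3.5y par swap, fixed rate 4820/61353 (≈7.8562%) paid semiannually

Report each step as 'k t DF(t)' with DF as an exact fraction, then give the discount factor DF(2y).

step 1 [0.5y] swap r/2=43/1957: DF=(1 − 43/1957·(0))/(1+43/1957) = 1957/2000 ≈ 0.978500
step 2 [1y] zero: DF = P = 9487/10000 ≈ 0.948700
step 3 [1.5y] bond c/2=13/800: DF=(7695177/8000000 − 13/800·(0.978500+0.948700))/(1+13/800) = 9157/10000 ≈ 0.915700
step 4 [2y] zero: DF = P = 1769/2000 ≈ 0.884500
step 5 [2.5y] bond c/2=1/25: DF=(5153/5000 − 1/25·(0.978500+0.948700+0.915700+0.884500))/(1+1/25) = 2119/2500 ≈ 0.847600
step 6 [3y] bond c/2=9/200: DF=(2086467/2000000 − 9/200·(0.978500+0.948700+0.915700+0.884500+0.847600))/(1+9/200) = 8013/10000 ≈ 0.801300
step 7 [3.5y] swap r/2=2410/61353: DF=(1 − 2410/61353·(0.978500+0.948700+0.915700+0.884500+0.847600+0.801300))/(1+2410/61353) = 759/1000 ≈ 0.759000

1 1/2 1957/2000
2 1 9487/10000
3 3/2 9157/10000
4 2 1769/2000
5 5/2 2119/2500
6 3 8013/10000
7 7/2 759/1000
DF(2y) = 1769/2000 ≈ 0.884500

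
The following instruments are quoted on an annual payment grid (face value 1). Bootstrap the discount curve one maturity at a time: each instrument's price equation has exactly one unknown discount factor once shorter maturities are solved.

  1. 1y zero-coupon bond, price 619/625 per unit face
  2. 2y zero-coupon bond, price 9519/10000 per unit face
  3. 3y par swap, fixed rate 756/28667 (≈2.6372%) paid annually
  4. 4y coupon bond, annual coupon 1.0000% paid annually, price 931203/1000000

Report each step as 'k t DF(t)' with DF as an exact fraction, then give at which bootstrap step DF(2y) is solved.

1 1 619/625
2 2 9519/10000
3 3 2311/2500
4 4 1117/1250
DF(2y) is solved at step 2

step 1 [1y] zero: DF = P = 619/625 ≈ 0.990400
step 2 [2y] zero: DF = P = 9519/10000 ≈ 0.951900
step 3 [3y] swap r/1=756/28667: DF=(1 − 756/28667·(0.990400+0.951900))/(1+756/28667) = 2311/2500 ≈ 0.924400
step 4 [4y] bond c/1=1/100: DF=(931203/1000000 − 1/100·(0.990400+0.951900+0.924400))/(1+1/100) = 1117/1250 ≈ 0.893600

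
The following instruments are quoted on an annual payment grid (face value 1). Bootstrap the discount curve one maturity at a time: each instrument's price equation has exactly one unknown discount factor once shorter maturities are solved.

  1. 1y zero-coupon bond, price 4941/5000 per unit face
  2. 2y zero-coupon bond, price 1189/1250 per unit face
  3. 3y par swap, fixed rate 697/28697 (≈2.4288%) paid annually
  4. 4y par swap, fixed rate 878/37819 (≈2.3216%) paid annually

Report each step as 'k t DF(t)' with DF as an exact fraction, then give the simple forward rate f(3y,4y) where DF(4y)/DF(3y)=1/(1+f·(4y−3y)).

1 1 4941/5000
2 2 1189/1250
3 3 9303/10000
4 4 4561/5000
f(3y,4y) = ((9303/10000)/(4561/5000) − 1)/(1) = 181/9122 ≈ 1.9842%

step 1 [1y] zero: DF = P = 4941/5000 ≈ 0.988200
step 2 [2y] zero: DF = P = 1189/1250 ≈ 0.951200
step 3 [3y] swap r/1=697/28697: DF=(1 − 697/28697·(0.988200+0.951200))/(1+697/28697) = 9303/10000 ≈ 0.930300
step 4 [4y] swap r/1=878/37819: DF=(1 − 878/37819·(0.988200+0.951200+0.930300))/(1+878/37819) = 4561/5000 ≈ 0.912200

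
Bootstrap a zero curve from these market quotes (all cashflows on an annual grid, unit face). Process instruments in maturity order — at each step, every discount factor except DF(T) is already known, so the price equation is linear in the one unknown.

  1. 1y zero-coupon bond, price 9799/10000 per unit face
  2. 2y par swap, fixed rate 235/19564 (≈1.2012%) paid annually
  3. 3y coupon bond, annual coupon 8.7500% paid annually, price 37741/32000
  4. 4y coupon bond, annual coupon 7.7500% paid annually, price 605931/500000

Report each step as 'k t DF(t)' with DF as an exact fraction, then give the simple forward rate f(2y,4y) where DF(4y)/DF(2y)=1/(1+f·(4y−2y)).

1 1 9799/10000
2 2 1953/2000
3 3 9271/10000
4 4 9173/10000
f(2y,4y) = ((1953/2000)/(9173/10000) − 1)/(2) = 296/9173 ≈ 3.2269%

step 1 [1y] zero: DF = P = 9799/10000 ≈ 0.979900
step 2 [2y] swap r/1=235/19564: DF=(1 − 235/19564·(0.979900))/(1+235/19564) = 1953/2000 ≈ 0.976500
step 3 [3y] bond c/1=7/80: DF=(37741/32000 − 7/80·(0.979900+0.976500))/(1+7/80) = 9271/10000 ≈ 0.927100
step 4 [4y] bond c/1=31/400: DF=(605931/500000 − 31/400·(0.979900+0.976500+0.927100))/(1+31/400) = 9173/10000 ≈ 0.917300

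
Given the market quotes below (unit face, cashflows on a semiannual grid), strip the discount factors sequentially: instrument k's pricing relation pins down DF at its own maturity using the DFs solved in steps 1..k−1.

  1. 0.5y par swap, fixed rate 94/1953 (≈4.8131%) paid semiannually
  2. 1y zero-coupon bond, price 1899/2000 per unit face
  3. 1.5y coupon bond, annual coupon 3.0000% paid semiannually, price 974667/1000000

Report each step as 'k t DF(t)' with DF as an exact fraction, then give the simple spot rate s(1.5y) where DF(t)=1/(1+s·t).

1 1/2 1953/2000
2 1 1899/2000
3 3/2 4659/5000
s(1.5y) = (1/(4659/5000) − 1)/(3/2) = 682/13977 ≈ 4.8794%

step 1 [0.5y] swap r/2=47/1953: DF=(1 − 47/1953·(0))/(1+47/1953) = 1953/2000 ≈ 0.976500
step 2 [1y] zero: DF = P = 1899/2000 ≈ 0.949500
step 3 [1.5y] bond c/2=3/200: DF=(974667/1000000 − 3/200·(0.976500+0.949500))/(1+3/200) = 4659/5000 ≈ 0.931800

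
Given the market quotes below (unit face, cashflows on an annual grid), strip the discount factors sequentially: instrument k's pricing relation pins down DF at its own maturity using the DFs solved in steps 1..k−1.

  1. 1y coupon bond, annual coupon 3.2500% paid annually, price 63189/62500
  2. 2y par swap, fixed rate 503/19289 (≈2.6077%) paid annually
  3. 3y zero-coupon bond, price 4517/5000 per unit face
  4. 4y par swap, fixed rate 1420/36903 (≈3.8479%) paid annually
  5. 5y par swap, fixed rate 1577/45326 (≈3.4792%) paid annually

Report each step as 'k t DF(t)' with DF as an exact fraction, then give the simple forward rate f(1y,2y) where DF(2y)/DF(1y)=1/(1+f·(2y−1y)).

step 1 [1y] bond c/1=13/400: DF=(63189/62500 − 13/400·(0))/(1+13/400) = 612/625 ≈ 0.979200
step 2 [2y] swap r/1=503/19289: DF=(1 − 503/19289·(0.979200))/(1+503/19289) = 9497/10000 ≈ 0.949700
step 3 [3y] zero: DF = P = 4517/5000 ≈ 0.903400
step 4 [4y] swap r/1=1420/36903: DF=(1 − 1420/36903·(0.979200+0.949700+0.903400))/(1+1420/36903) = 429/500 ≈ 0.858000
step 5 [5y] swap r/1=1577/45326: DF=(1 − 1577/45326·(0.979200+0.949700+0.903400+0.858000))/(1+1577/45326) = 8423/10000 ≈ 0.842300

1 1 612/625
2 2 9497/10000
3 3 4517/5000
4 4 429/500
5 5 8423/10000
f(1y,2y) = ((612/625)/(9497/10000) − 1)/(1) = 295/9497 ≈ 3.1062%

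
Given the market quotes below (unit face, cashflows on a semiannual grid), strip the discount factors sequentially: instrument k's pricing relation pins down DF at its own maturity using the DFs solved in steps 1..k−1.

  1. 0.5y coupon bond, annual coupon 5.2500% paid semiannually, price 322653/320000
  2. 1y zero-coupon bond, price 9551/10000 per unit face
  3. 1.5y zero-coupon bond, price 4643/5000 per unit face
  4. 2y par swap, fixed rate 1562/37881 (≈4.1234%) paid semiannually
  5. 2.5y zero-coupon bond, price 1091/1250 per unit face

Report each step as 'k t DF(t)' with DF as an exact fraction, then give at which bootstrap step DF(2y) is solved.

1 1/2 393/400
2 1 9551/10000
3 3/2 4643/5000
4 2 9219/10000
5 5/2 1091/1250
DF(2y) is solved at step 4

step 1 [0.5y] bond c/2=21/800: DF=(322653/320000 − 21/800·(0))/(1+21/800) = 393/400 ≈ 0.982500
step 2 [1y] zero: DF = P = 9551/10000 ≈ 0.955100
step 3 [1.5y] zero: DF = P = 4643/5000 ≈ 0.928600
step 4 [2y] swap r/2=781/37881: DF=(1 − 781/37881·(0.982500+0.955100+0.928600))/(1+781/37881) = 9219/10000 ≈ 0.921900
step 5 [2.5y] zero: DF = P = 1091/1250 ≈ 0.872800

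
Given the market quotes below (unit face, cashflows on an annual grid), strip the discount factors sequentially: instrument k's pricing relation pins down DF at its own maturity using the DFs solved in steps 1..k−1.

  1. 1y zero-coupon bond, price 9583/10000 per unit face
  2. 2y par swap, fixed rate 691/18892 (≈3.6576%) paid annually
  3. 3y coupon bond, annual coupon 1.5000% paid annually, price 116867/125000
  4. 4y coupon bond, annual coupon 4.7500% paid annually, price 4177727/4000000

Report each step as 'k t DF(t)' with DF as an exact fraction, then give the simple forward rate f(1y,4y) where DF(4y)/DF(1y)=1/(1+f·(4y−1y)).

1 1 9583/10000
2 2 9309/10000
3 3 2233/2500
4 4 8709/10000
f(1y,4y) = ((9583/10000)/(8709/10000) − 1)/(3) = 874/26127 ≈ 3.3452%

step 1 [1y] zero: DF = P = 9583/10000 ≈ 0.958300
step 2 [2y] swap r/1=691/18892: DF=(1 − 691/18892·(0.958300))/(1+691/18892) = 9309/10000 ≈ 0.930900
step 3 [3y] bond c/1=3/200: DF=(116867/125000 − 3/200·(0.958300+0.930900))/(1+3/200) = 2233/2500 ≈ 0.893200
step 4 [4y] bond c/1=19/400: DF=(4177727/4000000 − 19/400·(0.958300+0.930900+0.893200))/(1+19/400) = 8709/10000 ≈ 0.870900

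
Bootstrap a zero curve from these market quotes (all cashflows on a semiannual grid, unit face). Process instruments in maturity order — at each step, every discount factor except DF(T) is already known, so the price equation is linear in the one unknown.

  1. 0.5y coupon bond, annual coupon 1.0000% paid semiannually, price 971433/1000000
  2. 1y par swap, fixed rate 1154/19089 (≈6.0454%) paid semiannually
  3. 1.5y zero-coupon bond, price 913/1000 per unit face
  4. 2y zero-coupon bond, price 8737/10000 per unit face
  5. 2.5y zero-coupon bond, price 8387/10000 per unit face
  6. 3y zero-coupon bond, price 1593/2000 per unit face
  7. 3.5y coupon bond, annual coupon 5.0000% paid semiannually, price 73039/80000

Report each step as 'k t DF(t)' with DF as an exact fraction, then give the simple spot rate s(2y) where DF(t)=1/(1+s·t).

1 1/2 4833/5000
2 1 9423/10000
3 3/2 913/1000
4 2 8737/10000
5 5/2 8387/10000
6 3 1593/2000
7 7/2 7607/10000
s(2y) = (1/(8737/10000) − 1)/(2) = 1263/17474 ≈ 7.2279%

step 1 [0.5y] bond c/2=1/200: DF=(971433/1000000 − 1/200·(0))/(1+1/200) = 4833/5000 ≈ 0.966600
step 2 [1y] swap r/2=577/19089: DF=(1 − 577/19089·(0.966600))/(1+577/19089) = 9423/10000 ≈ 0.942300
step 3 [1.5y] zero: DF = P = 913/1000 ≈ 0.913000
step 4 [2y] zero: DF = P = 8737/10000 ≈ 0.873700
step 5 [2.5y] zero: DF = P = 8387/10000 ≈ 0.838700
step 6 [3y] zero: DF = P = 1593/2000 ≈ 0.796500
step 7 [3.5y] bond c/2=1/40: DF=(73039/80000 − 1/40·(0.966600+0.942300+0.913000+0.873700+0.838700+0.796500))/(1+1/40) = 7607/10000 ≈ 0.760700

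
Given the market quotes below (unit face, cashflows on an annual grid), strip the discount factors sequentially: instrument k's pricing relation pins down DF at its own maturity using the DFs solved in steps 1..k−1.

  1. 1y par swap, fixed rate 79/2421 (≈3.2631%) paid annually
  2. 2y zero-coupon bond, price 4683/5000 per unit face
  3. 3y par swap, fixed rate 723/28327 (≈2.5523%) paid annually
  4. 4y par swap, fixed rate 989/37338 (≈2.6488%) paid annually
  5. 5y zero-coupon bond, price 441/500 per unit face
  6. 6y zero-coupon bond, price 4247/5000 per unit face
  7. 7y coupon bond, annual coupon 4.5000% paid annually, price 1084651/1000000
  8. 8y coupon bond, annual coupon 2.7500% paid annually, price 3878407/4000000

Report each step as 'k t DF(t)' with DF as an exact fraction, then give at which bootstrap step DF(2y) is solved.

step 1 [1y] swap r/1=79/2421: DF=(1 − 79/2421·(0))/(1+79/2421) = 2421/2500 ≈ 0.968400
step 2 [2y] zero: DF = P = 4683/5000 ≈ 0.936600
step 3 [3y] swap r/1=723/28327: DF=(1 − 723/28327·(0.968400+0.936600))/(1+723/28327) = 9277/10000 ≈ 0.927700
step 4 [4y] swap r/1=989/37338: DF=(1 − 989/37338·(0.968400+0.936600+0.927700))/(1+989/37338) = 9011/10000 ≈ 0.901100
step 5 [5y] zero: DF = P = 441/500 ≈ 0.882000
step 6 [6y] zero: DF = P = 4247/5000 ≈ 0.849400
step 7 [7y] bond c/1=9/200: DF=(1084651/1000000 − 9/200·(0.968400+0.936600+0.927700+0.901100+0.882000+0.849400))/(1+9/200) = 4013/5000 ≈ 0.802600
step 8 [8y] bond c/1=11/400: DF=(3878407/4000000 − 11/400·(0.968400+0.936600+0.927700+0.901100+0.882000+0.849400+0.802600))/(1+11/400) = 7759/10000 ≈ 0.775900

1 1 2421/2500
2 2 4683/5000
3 3 9277/10000
4 4 9011/10000
5 5 441/500
6 6 4247/5000
7 7 4013/5000
8 8 7759/10000
DF(2y) is solved at step 2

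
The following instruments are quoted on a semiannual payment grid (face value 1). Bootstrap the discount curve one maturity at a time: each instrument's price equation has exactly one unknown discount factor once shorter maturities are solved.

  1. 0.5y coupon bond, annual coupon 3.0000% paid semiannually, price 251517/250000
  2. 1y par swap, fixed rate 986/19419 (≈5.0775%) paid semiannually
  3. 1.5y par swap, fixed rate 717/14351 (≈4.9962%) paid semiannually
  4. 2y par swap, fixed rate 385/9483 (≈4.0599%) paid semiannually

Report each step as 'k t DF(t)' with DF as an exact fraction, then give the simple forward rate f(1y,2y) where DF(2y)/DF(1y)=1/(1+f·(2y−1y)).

step 1 [0.5y] bond c/2=3/200: DF=(251517/250000 − 3/200·(0))/(1+3/200) = 1239/1250 ≈ 0.991200
step 2 [1y] swap r/2=493/19419: DF=(1 − 493/19419·(0.991200))/(1+493/19419) = 9507/10000 ≈ 0.950700
step 3 [1.5y] swap r/2=717/28702: DF=(1 − 717/28702·(0.991200+0.950700))/(1+717/28702) = 9283/10000 ≈ 0.928300
step 4 [2y] swap r/2=385/18966: DF=(1 − 385/18966·(0.991200+0.950700+0.928300))/(1+385/18966) = 923/1000 ≈ 0.923000

1 1/2 1239/1250
2 1 9507/10000
3 3/2 9283/10000
4 2 923/1000
f(1y,2y) = ((9507/10000)/(923/1000) − 1)/(1) = 277/9230 ≈ 3.0011%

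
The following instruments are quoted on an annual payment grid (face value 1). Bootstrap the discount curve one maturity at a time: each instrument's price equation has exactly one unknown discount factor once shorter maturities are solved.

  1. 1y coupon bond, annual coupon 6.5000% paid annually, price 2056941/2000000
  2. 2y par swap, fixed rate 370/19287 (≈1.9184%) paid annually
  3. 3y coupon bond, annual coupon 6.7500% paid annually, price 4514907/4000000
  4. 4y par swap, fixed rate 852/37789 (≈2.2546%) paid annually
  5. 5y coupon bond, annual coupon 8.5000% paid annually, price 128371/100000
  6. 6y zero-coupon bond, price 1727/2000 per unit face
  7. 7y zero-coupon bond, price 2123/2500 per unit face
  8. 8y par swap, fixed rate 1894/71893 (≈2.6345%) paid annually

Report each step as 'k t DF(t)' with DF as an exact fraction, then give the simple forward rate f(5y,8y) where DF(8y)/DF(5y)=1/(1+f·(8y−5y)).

1 1 9657/10000
2 2 963/1000
3 3 4677/5000
4 4 2287/2500
5 5 8871/10000
6 6 1727/2000
7 7 2123/2500
8 8 4053/5000
f(5y,8y) = ((8871/10000)/(4053/5000) − 1)/(3) = 85/2702 ≈ 3.1458%

step 1 [1y] bond c/1=13/200: DF=(2056941/2000000 − 13/200·(0))/(1+13/200) = 9657/10000 ≈ 0.965700
step 2 [2y] swap r/1=370/19287: DF=(1 − 370/19287·(0.965700))/(1+370/19287) = 963/1000 ≈ 0.963000
step 3 [3y] bond c/1=27/400: DF=(4514907/4000000 − 27/400·(0.965700+0.963000))/(1+27/400) = 4677/5000 ≈ 0.935400
step 4 [4y] swap r/1=852/37789: DF=(1 − 852/37789·(0.965700+0.963000+0.935400))/(1+852/37789) = 2287/2500 ≈ 0.914800
step 5 [5y] bond c/1=17/200: DF=(128371/100000 − 17/200·(0.965700+0.963000+0.935400+0.914800))/(1+17/200) = 8871/10000 ≈ 0.887100
step 6 [6y] zero: DF = P = 1727/2000 ≈ 0.863500
step 7 [7y] zero: DF = P = 2123/2500 ≈ 0.849200
step 8 [8y] swap r/1=1894/71893: DF=(1 − 1894/71893·(0.965700+0.963000+0.935400+0.914800+0.887100+0.863500+0.849200))/(1+1894/71893) = 4053/5000 ≈ 0.810600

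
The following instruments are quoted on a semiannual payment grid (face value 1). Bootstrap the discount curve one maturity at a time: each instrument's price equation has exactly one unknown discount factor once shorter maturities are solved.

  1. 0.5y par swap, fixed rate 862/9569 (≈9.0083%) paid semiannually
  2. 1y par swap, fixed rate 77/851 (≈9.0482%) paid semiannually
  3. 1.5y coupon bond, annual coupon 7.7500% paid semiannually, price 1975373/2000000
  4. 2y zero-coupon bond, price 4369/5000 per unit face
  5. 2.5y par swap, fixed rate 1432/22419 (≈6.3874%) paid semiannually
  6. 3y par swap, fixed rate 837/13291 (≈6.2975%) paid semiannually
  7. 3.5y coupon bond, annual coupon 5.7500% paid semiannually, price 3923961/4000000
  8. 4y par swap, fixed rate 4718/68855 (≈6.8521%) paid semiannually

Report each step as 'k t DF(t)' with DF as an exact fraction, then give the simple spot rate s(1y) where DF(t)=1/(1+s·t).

1 1/2 9569/10000
2 1 9153/10000
3 3/2 881/1000
4 2 4369/5000
5 5/2 1071/1250
6 3 4163/5000
7 7/2 161/200
8 4 7641/10000
s(1y) = (1/(9153/10000) − 1)/(1) = 847/9153 ≈ 9.2538%

step 1 [0.5y] swap r/2=431/9569: DF=(1 − 431/9569·(0))/(1+431/9569) = 9569/10000 ≈ 0.956900
step 2 [1y] swap r/2=77/1702: DF=(1 − 77/1702·(0.956900))/(1+77/1702) = 9153/10000 ≈ 0.915300
step 3 [1.5y] bond c/2=31/800: DF=(1975373/2000000 − 31/800·(0.956900+0.915300))/(1+31/800) = 881/1000 ≈ 0.881000
step 4 [2y] zero: DF = P = 4369/5000 ≈ 0.873800
step 5 [2.5y] swap r/2=716/22419: DF=(1 − 716/22419·(0.956900+0.915300+0.881000+0.873800))/(1+716/22419) = 1071/1250 ≈ 0.856800
step 6 [3y] swap r/2=837/26582: DF=(1 − 837/26582·(0.956900+0.915300+0.881000+0.873800+0.856800))/(1+837/26582) = 4163/5000 ≈ 0.832600
step 7 [3.5y] bond c/2=23/800: DF=(3923961/4000000 − 23/800·(0.956900+0.915300+0.881000+0.873800+0.856800+0.832600))/(1+23/800) = 161/200 ≈ 0.805000
step 8 [4y] swap r/2=2359/68855: DF=(1 − 2359/68855·(0.956900+0.915300+0.881000+0.873800+0.856800+0.832600+0.805000))/(1+2359/68855) = 7641/10000 ≈ 0.764100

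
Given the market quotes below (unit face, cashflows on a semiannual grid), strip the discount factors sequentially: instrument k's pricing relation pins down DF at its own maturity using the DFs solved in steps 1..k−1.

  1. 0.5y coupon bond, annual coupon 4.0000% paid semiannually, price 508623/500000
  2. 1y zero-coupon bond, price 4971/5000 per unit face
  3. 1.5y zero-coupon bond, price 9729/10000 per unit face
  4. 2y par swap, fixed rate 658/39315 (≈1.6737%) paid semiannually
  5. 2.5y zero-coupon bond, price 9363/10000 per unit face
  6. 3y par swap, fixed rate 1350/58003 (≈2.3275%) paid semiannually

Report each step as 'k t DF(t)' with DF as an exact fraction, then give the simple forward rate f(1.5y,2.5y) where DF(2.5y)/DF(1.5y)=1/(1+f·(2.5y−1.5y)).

step 1 [0.5y] bond c/2=1/50: DF=(508623/500000 − 1/50·(0))/(1+1/50) = 9973/10000 ≈ 0.997300
step 2 [1y] zero: DF = P = 4971/5000 ≈ 0.994200
step 3 [1.5y] zero: DF = P = 9729/10000 ≈ 0.972900
step 4 [2y] swap r/2=329/39315: DF=(1 − 329/39315·(0.997300+0.994200+0.972900))/(1+329/39315) = 9671/10000 ≈ 0.967100
step 5 [2.5y] zero: DF = P = 9363/10000 ≈ 0.936300
step 6 [3y] swap r/2=675/58003: DF=(1 − 675/58003·(0.997300+0.994200+0.972900+0.967100+0.936300))/(1+675/58003) = 373/400 ≈ 0.932500

1 1/2 9973/10000
2 1 4971/5000
3 3/2 9729/10000
4 2 9671/10000
5 5/2 9363/10000
6 3 373/400
f(1.5y,2.5y) = ((9729/10000)/(9363/10000) − 1)/(1) = 122/3121 ≈ 3.9090%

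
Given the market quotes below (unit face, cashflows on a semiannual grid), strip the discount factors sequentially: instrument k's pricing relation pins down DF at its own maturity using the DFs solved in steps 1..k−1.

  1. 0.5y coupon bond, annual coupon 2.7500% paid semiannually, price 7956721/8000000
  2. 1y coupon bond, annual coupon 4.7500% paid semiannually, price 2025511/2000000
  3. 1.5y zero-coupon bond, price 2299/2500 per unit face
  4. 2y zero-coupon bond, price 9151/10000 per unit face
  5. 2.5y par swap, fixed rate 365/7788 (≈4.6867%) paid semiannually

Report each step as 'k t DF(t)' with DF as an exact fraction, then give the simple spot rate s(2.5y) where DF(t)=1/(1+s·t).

step 1 [0.5y] bond c/2=11/800: DF=(7956721/8000000 − 11/800·(0))/(1+11/800) = 9811/10000 ≈ 0.981100
step 2 [1y] bond c/2=19/800: DF=(2025511/2000000 − 19/800·(0.981100))/(1+19/800) = 1933/2000 ≈ 0.966500
step 3 [1.5y] zero: DF = P = 2299/2500 ≈ 0.919600
step 4 [2y] zero: DF = P = 9151/10000 ≈ 0.915100
step 5 [2.5y] swap r/2=365/15576: DF=(1 − 365/15576·(0.981100+0.966500+0.919600+0.915100))/(1+365/15576) = 1781/2000 ≈ 0.890500

1 1/2 9811/10000
2 1 1933/2000
3 3/2 2299/2500
4 2 9151/10000
5 5/2 1781/2000
s(2.5y) = (1/(1781/2000) − 1)/(5/2) = 438/8905 ≈ 4.9186%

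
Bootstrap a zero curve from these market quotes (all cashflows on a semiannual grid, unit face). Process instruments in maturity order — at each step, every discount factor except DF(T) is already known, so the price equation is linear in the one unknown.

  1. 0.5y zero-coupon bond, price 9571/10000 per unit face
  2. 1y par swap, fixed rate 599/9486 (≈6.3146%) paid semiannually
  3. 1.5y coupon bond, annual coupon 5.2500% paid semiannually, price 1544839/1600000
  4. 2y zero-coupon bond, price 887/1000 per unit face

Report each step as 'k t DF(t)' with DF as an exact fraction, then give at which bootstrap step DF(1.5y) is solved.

1 1/2 9571/10000
2 1 9401/10000
3 3/2 8923/10000
4 2 887/1000
DF(1.5y) is solved at step 3

step 1 [0.5y] zero: DF = P = 9571/10000 ≈ 0.957100
step 2 [1y] swap r/2=599/18972: DF=(1 − 599/18972·(0.957100))/(1+599/18972) = 9401/10000 ≈ 0.940100
step 3 [1.5y] bond c/2=21/800: DF=(1544839/1600000 − 21/800·(0.957100+0.940100))/(1+21/800) = 8923/10000 ≈ 0.892300
step 4 [2y] zero: DF = P = 887/1000 ≈ 0.887000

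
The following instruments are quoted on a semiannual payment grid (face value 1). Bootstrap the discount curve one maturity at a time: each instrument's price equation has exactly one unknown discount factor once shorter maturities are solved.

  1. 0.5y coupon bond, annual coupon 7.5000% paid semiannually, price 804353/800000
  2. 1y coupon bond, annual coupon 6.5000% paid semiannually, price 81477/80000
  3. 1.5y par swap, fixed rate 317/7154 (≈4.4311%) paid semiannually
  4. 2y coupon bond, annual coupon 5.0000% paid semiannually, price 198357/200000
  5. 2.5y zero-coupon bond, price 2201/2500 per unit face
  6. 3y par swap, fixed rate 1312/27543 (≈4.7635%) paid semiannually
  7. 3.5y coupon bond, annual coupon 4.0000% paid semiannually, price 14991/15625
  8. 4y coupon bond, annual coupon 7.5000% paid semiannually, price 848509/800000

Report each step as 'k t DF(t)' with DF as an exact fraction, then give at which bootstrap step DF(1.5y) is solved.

1 1/2 9691/10000
2 1 9559/10000
3 3/2 4683/5000
4 2 4489/5000
5 5/2 2201/2500
6 3 543/625
7 7/2 4163/5000
8 4 7931/10000
DF(1.5y) is solved at step 3

step 1 [0.5y] bond c/2=3/80: DF=(804353/800000 − 3/80·(0))/(1+3/80) = 9691/10000 ≈ 0.969100
step 2 [1y] bond c/2=13/400: DF=(81477/80000 − 13/400·(0.969100))/(1+13/400) = 9559/10000 ≈ 0.955900
step 3 [1.5y] swap r/2=317/14308: DF=(1 − 317/14308·(0.969100+0.955900))/(1+317/14308) = 4683/5000 ≈ 0.936600
step 4 [2y] bond c/2=1/40: DF=(198357/200000 − 1/40·(0.969100+0.955900+0.936600))/(1+1/40) = 4489/5000 ≈ 0.897800
step 5 [2.5y] zero: DF = P = 2201/2500 ≈ 0.880400
step 6 [3y] swap r/2=656/27543: DF=(1 − 656/27543·(0.969100+0.955900+0.936600+0.897800+0.880400))/(1+656/27543) = 543/625 ≈ 0.868800
step 7 [3.5y] bond c/2=1/50: DF=(14991/15625 − 1/50·(0.969100+0.955900+0.936600+0.897800+0.880400+0.868800))/(1+1/50) = 4163/5000 ≈ 0.832600
step 8 [4y] bond c/2=3/80: DF=(848509/800000 − 3/80·(0.969100+0.955900+0.936600+0.897800+0.880400+0.868800+0.832600))/(1+3/80) = 7931/10000 ≈ 0.793100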